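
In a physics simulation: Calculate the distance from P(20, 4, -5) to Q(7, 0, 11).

d = √[(x₂-x₁)² + (y₂-y₁)² + (z₂-z₁)²]
  = √[(-13)² + (-4)² + 16²]
  = √[169 + 16 + 256]
  = √441
  ≈ 21

21


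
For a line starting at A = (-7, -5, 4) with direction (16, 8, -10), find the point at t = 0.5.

P(t) = A + t·d
  = (-7 + 16·0.5, -5 + 8·0.5, 4 + (-10)·0.5)
  = (-7 + 8, -5 + 4, 4 - 5)
  = (1, -1, -1)

(1, -1, -1)


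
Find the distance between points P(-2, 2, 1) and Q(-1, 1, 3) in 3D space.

d = √[(x₂-x₁)² + (y₂-y₁)² + (z₂-z₁)²]
  = √[1² + (-1)² + 2²]
  = √[1 + 1 + 4]
  = √6
  ≈ 2.449

2.449


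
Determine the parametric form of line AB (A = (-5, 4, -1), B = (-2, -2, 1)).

Direction vector d = B - A = (-2 + 5, -2 - 4, 1 + 1) = (3, -6, 2)
Parametric form r = A + t·d:
x = -5 + 3t, y = 4 - 6t, z = -1 + 2t

x = -5 + 3t, y = 4 - 6t, z = -1 + 2t


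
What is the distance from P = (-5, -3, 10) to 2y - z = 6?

distance = |a·x₀ + b·y₀ + c·z₀ - d| / √(a² + b² + c²)
  = |0·(-5) + 2·(-3) + (-1)·10 - 6| / √(0² + 2² + (-1)²)
  = |0 - 6 - 10 - 6| / √(0 + 4 + 1)
  = |-22| / √5
  = 22 / 2.236
  ≈ 9.839

9.839


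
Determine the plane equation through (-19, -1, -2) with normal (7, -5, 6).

The plane through P with normal n = (a, b, c) satisfies n·(r - P) = 0,
i.e. ax + by + cz = a·x₀ + b·y₀ + c·z₀.
d = 7·(-19) + (-5)·(-1) + 6·(-2)
  = -133 + 5 - 12
  = -140
Equation: 7x - 5y + 6z = -140

7x - 5y + 6z = -140


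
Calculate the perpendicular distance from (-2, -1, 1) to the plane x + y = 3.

distance = |a·x₀ + b·y₀ + c·z₀ - d| / √(a² + b² + c²)
  = |1·(-2) + 1·(-1) + 0·1 - 3| / √(1² + 1² + 0²)
  = |-2 - 1 + 0 - 3| / √(1 + 1 + 0)
  = |-6| / √2
  = 6 / 1.414
  ≈ 4.243

4.243


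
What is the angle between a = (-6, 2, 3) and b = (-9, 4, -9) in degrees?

a·b = (-6)·(-9) + 2·4 + 3·(-9) = 54 + 8 - 27 = 35
|a| = √((-6)² + 2² + 3²) = √49 ≈ 7
|b| = √((-9)² + 4² + (-9)²) = √178 ≈ 13.34
cos θ = (a·b)/(|a||b|) = 35/(7·13.34) ≈ 0.3748
θ = arccos(0.3748) ≈ 67.99°

67.99°


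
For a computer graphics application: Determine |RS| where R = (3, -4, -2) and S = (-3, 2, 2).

d = √[(x₂-x₁)² + (y₂-y₁)² + (z₂-z₁)²]
  = √[(-6)² + 6² + 4²]
  = √[36 + 36 + 16]
  = √88
  ≈ 9.381

9.381


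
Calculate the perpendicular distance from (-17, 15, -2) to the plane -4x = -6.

distance = |a·x₀ + b·y₀ + c·z₀ - d| / √(a² + b² + c²)
  = |(-4)·(-17) + 0·15 + 0·(-2) - (-6)| / √((-4)² + 0² + 0²)
  = |68 + 0 + 0 + 6| / √(16 + 0 + 0)
  = |74| / √16
  = 74 / 4
  ≈ 18.5

18.5


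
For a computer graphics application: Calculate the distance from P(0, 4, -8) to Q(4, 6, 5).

d = √[(x₂-x₁)² + (y₂-y₁)² + (z₂-z₁)²]
  = √[4² + 2² + 13²]
  = √[16 + 4 + 169]
  = √189
  ≈ 13.75

13.75


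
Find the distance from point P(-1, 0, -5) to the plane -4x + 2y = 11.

distance = |a·x₀ + b·y₀ + c·z₀ - d| / √(a² + b² + c²)
  = |(-4)·(-1) + 2·0 + 0·(-5) - 11| / √((-4)² + 2² + 0²)
  = |4 + 0 + 0 - 11| / √(16 + 4 + 0)
  = |-7| / √20
  = 7 / 4.472
  ≈ 1.565

1.565


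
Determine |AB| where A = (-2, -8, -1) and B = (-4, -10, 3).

d = √[(x₂-x₁)² + (y₂-y₁)² + (z₂-z₁)²]
  = √[(-2)² + (-2)² + 4²]
  = √[4 + 4 + 16]
  = √24
  ≈ 4.899

4.899


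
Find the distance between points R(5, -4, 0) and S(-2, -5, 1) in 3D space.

d = √[(x₂-x₁)² + (y₂-y₁)² + (z₂-z₁)²]
  = √[(-7)² + (-1)² + 1²]
  = √[49 + 1 + 1]
  = √51
  ≈ 7.141

7.141


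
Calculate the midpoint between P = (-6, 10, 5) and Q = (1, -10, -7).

M = ((x₁+x₂)/2, (y₁+y₂)/2, (z₁+z₂)/2)
  = ((-6 + 1)/2, (10 - 10)/2, (5 - 7)/2)
  = (-5/2, 0/2, -2/2)
  = (-2.5, 0, -1)

(-2.5, 0, -1)


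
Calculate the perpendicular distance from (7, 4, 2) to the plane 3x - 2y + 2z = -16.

distance = |a·x₀ + b·y₀ + c·z₀ - d| / √(a² + b² + c²)
  = |3·7 + (-2)·4 + 2·2 - (-16)| / √(3² + (-2)² + 2²)
  = |21 - 8 + 4 + 16| / √(9 + 4 + 4)
  = |33| / √17
  = 33 / 4.123
  ≈ 8.004

8.004


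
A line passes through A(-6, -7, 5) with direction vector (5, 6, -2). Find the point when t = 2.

P(t) = A + t·d
  = (-6 + 5·2, -7 + 6·2, 5 + (-2)·2)
  = (-6 + 10, -7 + 12, 5 - 4)
  = (4, 5, 1)

(4, 5, 1)


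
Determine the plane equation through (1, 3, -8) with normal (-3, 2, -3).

The plane through P with normal n = (a, b, c) satisfies n·(r - P) = 0,
i.e. ax + by + cz = a·x₀ + b·y₀ + c·z₀.
d = (-3)·1 + 2·3 + (-3)·(-8)
  = -3 + 6 + 24
  = 27
Equation: -3x + 2y - 3z = 27

-3x + 2y - 3z = 27


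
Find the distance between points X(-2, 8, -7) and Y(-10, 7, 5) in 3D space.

d = √[(x₂-x₁)² + (y₂-y₁)² + (z₂-z₁)²]
  = √[(-8)² + (-1)² + 12²]
  = √[64 + 1 + 144]
  = √209
  ≈ 14.46

14.46


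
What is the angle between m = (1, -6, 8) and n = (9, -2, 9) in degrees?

m·n = 1·9 + (-6)·(-2) + 8·9 = 9 + 12 + 72 = 93
|m| = √(1² + (-6)² + 8²) = √101 ≈ 10.05
|n| = √(9² + (-2)² + 9²) = √166 ≈ 12.88
cos θ = (m·n)/(|m||n|) = 93/(10.05·12.88) ≈ 0.7182
θ = arccos(0.7182) ≈ 44.09°

44.09°


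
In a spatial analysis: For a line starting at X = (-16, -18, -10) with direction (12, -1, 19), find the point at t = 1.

P(t) = X + t·d
  = (-16 + 12·1, -18 + (-1)·1, -10 + 19·1)
  = (-16 + 12, -18 - 1, -10 + 19)
  = (-4, -19, 9)

(-4, -19, 9)


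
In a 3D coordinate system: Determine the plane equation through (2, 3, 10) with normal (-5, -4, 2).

The plane through P with normal n = (a, b, c) satisfies n·(r - P) = 0,
i.e. ax + by + cz = a·x₀ + b·y₀ + c·z₀.
d = (-5)·2 + (-4)·3 + 2·10
  = -10 - 12 + 20
  = -2
Equation: -5x - 4y + 2z = -2

-5x - 4y + 2z = -2


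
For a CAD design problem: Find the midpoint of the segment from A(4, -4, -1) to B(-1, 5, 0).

M = ((x₁+x₂)/2, (y₁+y₂)/2, (z₁+z₂)/2)
  = ((4 - 1)/2, (-4 + 5)/2, (-1 + 0)/2)
  = (3/2, 1/2, -1/2)
  = (1.5, 0.5, -0.5)

(1.5, 0.5, -0.5)


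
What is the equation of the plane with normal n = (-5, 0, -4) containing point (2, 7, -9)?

The plane through P with normal n = (a, b, c) satisfies n·(r - P) = 0,
i.e. ax + by + cz = a·x₀ + b·y₀ + c·z₀.
d = (-5)·2 + 0·7 + (-4)·(-9)
  = -10 + 0 + 36
  = 26
Equation: -5x - 4z = 26

-5x - 4z = 26


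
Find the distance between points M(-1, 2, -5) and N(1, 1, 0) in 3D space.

d = √[(x₂-x₁)² + (y₂-y₁)² + (z₂-z₁)²]
  = √[2² + (-1)² + 5²]
  = √[4 + 1 + 25]
  = √30
  ≈ 5.477

5.477


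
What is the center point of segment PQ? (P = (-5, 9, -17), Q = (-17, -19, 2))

M = ((x₁+x₂)/2, (y₁+y₂)/2, (z₁+z₂)/2)
  = ((-5 - 17)/2, (9 - 19)/2, (-17 + 2)/2)
  = (-22/2, -10/2, -15/2)
  = (-11, -5, -7.5)

(-11, -5, -7.5)


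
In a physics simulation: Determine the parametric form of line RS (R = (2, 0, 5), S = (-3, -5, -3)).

Direction vector d = S - R = (-3 - 2, -5 + 0, -3 - 5) = (-5, -5, -8)
Parametric form r = R + t·d:
x = 2 - 5t, y = 0 - 5t, z = 5 - 8t

x = 2 - 5t, y = 0 - 5t, z = 5 - 8t


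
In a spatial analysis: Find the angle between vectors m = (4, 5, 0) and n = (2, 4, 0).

m·n = 4·2 + 5·4 + 0·0 = 8 + 20 + 0 = 28
|m| = √(4² + 5² + 0²) = √41 ≈ 6.403
|n| = √(2² + 4² + 0²) = √20 ≈ 4.472
cos θ = (m·n)/(|m||n|) = 28/(6.403·4.472) ≈ 0.9778
θ = arccos(0.9778) ≈ 12.09°

12.09°


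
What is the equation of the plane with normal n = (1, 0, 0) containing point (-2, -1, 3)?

The plane through P with normal n = (a, b, c) satisfies n·(r - P) = 0,
i.e. ax + by + cz = a·x₀ + b·y₀ + c·z₀.
d = 1·(-2) + 0·(-1) + 0·3
  = -2 + 0 + 0
  = -2
Equation: x = -2

x = -2


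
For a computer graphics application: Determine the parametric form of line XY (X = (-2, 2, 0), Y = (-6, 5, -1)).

Direction vector d = Y - X = (-6 + 2, 5 - 2, -1 + 0) = (-4, 3, -1)
Parametric form r = X + t·d:
x = -2 - 4t, y = 2 + 3t, z = 0 - t

x = -2 - 4t, y = 2 + 3t, z = 0 - t


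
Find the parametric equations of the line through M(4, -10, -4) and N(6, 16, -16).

Direction vector d = N - M = (6 - 4, 16 + 10, -16 + 4) = (2, 26, -12)
Parametric form r = M + t·d:
x = 4 + 2t, y = -10 + 26t, z = -4 - 12t

x = 4 + 2t, y = -10 + 26t, z = -4 - 12t


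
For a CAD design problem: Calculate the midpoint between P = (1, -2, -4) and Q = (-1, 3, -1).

M = ((x₁+x₂)/2, (y₁+y₂)/2, (z₁+z₂)/2)
  = ((1 - 1)/2, (-2 + 3)/2, (-4 - 1)/2)
  = (0/2, 1/2, -5/2)
  = (0, 0.5, -2.5)

(0, 0.5, -2.5)


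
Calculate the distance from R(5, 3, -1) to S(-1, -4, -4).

d = √[(x₂-x₁)² + (y₂-y₁)² + (z₂-z₁)²]
  = √[(-6)² + (-7)² + (-3)²]
  = √[36 + 49 + 9]
  = √94
  ≈ 9.695

9.695


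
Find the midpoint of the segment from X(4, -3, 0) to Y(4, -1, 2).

M = ((x₁+x₂)/2, (y₁+y₂)/2, (z₁+z₂)/2)
  = ((4 + 4)/2, (-3 - 1)/2, (0 + 2)/2)
  = (8/2, -4/2, 2/2)
  = (4, -2, 1)

(4, -2, 1)


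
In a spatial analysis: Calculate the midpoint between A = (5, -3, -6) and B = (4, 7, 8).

M = ((x₁+x₂)/2, (y₁+y₂)/2, (z₁+z₂)/2)
  = ((5 + 4)/2, (-3 + 7)/2, (-6 + 8)/2)
  = (9/2, 4/2, 2/2)
  = (4.5, 2, 1)

(4.5, 2, 1)


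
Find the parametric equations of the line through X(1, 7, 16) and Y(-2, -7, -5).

Direction vector d = Y - X = (-2 - 1, -7 - 7, -5 - 16) = (-3, -14, -21)
Parametric form r = X + t·d:
x = 1 - 3t, y = 7 - 14t, z = 16 - 21t

x = 1 - 3t, y = 7 - 14t, z = 16 - 21t


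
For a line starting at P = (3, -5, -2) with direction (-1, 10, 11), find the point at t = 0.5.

P(t) = P + t·d
  = (3 + (-1)·0.5, -5 + 10·0.5, -2 + 11·0.5)
  = (3 - 0.5, -5 + 5, -2 + 5.5)
  = (2.5, 0, 3.5)

(2.5, 0, 3.5)


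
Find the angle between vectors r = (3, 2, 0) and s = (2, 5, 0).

r·s = 3·2 + 2·5 + 0·0 = 6 + 10 + 0 = 16
|r| = √(3² + 2² + 0²) = √13 ≈ 3.606
|s| = √(2² + 5² + 0²) = √29 ≈ 5.385
cos θ = (r·s)/(|r||s|) = 16/(3.606·5.385) ≈ 0.824
θ = arccos(0.824) ≈ 34.51°

34.51°


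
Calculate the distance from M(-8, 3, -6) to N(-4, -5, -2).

d = √[(x₂-x₁)² + (y₂-y₁)² + (z₂-z₁)²]
  = √[4² + (-8)² + 4²]
  = √[16 + 64 + 16]
  = √96
  ≈ 9.798

9.798


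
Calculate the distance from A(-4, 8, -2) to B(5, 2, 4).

d = √[(x₂-x₁)² + (y₂-y₁)² + (z₂-z₁)²]
  = √[9² + (-6)² + 6²]
  = √[81 + 36 + 36]
  = √153
  ≈ 12.37

12.37


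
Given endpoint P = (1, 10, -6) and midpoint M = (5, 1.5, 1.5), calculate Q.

Q = 2M - P
  = (2·5 - 1, 2·1.5 - 10, 2·1.5 - (-6))
  = (10 - 1, 3 - 10, 3 + 6)
  = (9, -7, 9)

(9, -7, 9)


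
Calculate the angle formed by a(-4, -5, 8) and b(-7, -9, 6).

a·b = (-4)·(-7) + (-5)·(-9) + 8·6 = 28 + 45 + 48 = 121
|a| = √((-4)² + (-5)² + 8²) = √105 ≈ 10.25
|b| = √((-7)² + (-9)² + 6²) = √166 ≈ 12.88
cos θ = (a·b)/(|a||b|) = 121/(10.25·12.88) ≈ 0.9165
θ = arccos(0.9165) ≈ 23.58°

23.58°


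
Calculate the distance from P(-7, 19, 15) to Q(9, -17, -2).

d = √[(x₂-x₁)² + (y₂-y₁)² + (z₂-z₁)²]
  = √[16² + (-36)² + (-17)²]
  = √[256 + 1296 + 289]
  = √1841
  ≈ 42.91

42.91


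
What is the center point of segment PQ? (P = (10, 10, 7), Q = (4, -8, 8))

M = ((x₁+x₂)/2, (y₁+y₂)/2, (z₁+z₂)/2)
  = ((10 + 4)/2, (10 - 8)/2, (7 + 8)/2)
  = (14/2, 2/2, 15/2)
  = (7, 1, 7.5)

(7, 1, 7.5)


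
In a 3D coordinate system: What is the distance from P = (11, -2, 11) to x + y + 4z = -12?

distance = |a·x₀ + b·y₀ + c·z₀ - d| / √(a² + b² + c²)
  = |1·11 + 1·(-2) + 4·11 - (-12)| / √(1² + 1² + 4²)
  = |11 - 2 + 44 + 12| / √(1 + 1 + 16)
  = |65| / √18
  = 65 / 4.243
  ≈ 15.32

15.32


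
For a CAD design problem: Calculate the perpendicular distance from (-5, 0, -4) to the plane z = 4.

distance = |a·x₀ + b·y₀ + c·z₀ - d| / √(a² + b² + c²)
  = |0·(-5) + 0·0 + 1·(-4) - 4| / √(0² + 0² + 1²)
  = |0 + 0 - 4 - 4| / √(0 + 0 + 1)
  = |-8| / √1
  = 8 / 1
  ≈ 8

8


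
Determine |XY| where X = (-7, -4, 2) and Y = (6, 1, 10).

d = √[(x₂-x₁)² + (y₂-y₁)² + (z₂-z₁)²]
  = √[13² + 5² + 8²]
  = √[169 + 25 + 64]
  = √258
  ≈ 16.06

16.06


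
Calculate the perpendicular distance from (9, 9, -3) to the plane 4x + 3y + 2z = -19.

distance = |a·x₀ + b·y₀ + c·z₀ - d| / √(a² + b² + c²)
  = |4·9 + 3·9 + 2·(-3) - (-19)| / √(4² + 3² + 2²)
  = |36 + 27 - 6 + 19| / √(16 + 9 + 4)
  = |76| / √29
  = 76 / 5.385
  ≈ 14.11

14.11


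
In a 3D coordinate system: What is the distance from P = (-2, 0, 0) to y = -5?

distance = |a·x₀ + b·y₀ + c·z₀ - d| / √(a² + b² + c²)
  = |0·(-2) + 1·0 + 0·0 - (-5)| / √(0² + 1² + 0²)
  = |0 + 0 + 0 + 5| / √(0 + 1 + 0)
  = |5| / √1
  = 5 / 1
  ≈ 5

5


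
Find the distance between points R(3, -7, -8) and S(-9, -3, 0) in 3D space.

d = √[(x₂-x₁)² + (y₂-y₁)² + (z₂-z₁)²]
  = √[(-12)² + 4² + 8²]
  = √[144 + 16 + 64]
  = √224
  ≈ 14.97

14.97


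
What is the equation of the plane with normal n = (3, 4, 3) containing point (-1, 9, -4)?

The plane through P with normal n = (a, b, c) satisfies n·(r - P) = 0,
i.e. ax + by + cz = a·x₀ + b·y₀ + c·z₀.
d = 3·(-1) + 4·9 + 3·(-4)
  = -3 + 36 - 12
  = 21
Equation: 3x + 4y + 3z = 21

3x + 4y + 3z = 21


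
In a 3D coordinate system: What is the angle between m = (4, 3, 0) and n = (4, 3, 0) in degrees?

m·n = 4·4 + 3·3 + 0·0 = 16 + 9 + 0 = 25
|m| = √(4² + 3² + 0²) = √25 ≈ 5
|n| = √(4² + 3² + 0²) = √25 ≈ 5
cos θ = (m·n)/(|m||n|) = 25/(5·5) ≈ 1
θ = arccos(1) ≈ 0°

0°


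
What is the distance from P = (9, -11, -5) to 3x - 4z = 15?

distance = |a·x₀ + b·y₀ + c·z₀ - d| / √(a² + b² + c²)
  = |3·9 + 0·(-11) + (-4)·(-5) - 15| / √(3² + 0² + (-4)²)
  = |27 + 0 + 20 - 15| / √(9 + 0 + 16)
  = |32| / √25
  = 32 / 5
  ≈ 6.4

6.4


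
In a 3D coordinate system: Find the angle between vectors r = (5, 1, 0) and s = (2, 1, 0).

r·s = 5·2 + 1·1 + 0·0 = 10 + 1 + 0 = 11
|r| = √(5² + 1² + 0²) = √26 ≈ 5.099
|s| = √(2² + 1² + 0²) = √5 ≈ 2.236
cos θ = (r·s)/(|r||s|) = 11/(5.099·2.236) ≈ 0.9648
θ = arccos(0.9648) ≈ 15.26°

15.26°


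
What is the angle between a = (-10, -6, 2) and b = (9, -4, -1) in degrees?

a·b = (-10)·9 + (-6)·(-4) + 2·(-1) = -90 + 24 - 2 = -68
|a| = √((-10)² + (-6)² + 2²) = √140 ≈ 11.83
|b| = √(9² + (-4)² + (-1)²) = √98 ≈ 9.899
cos θ = (a·b)/(|a||b|) = -68/(11.83·9.899) ≈ -0.5805
θ = arccos(-0.5805) ≈ 125.5°

125.5°


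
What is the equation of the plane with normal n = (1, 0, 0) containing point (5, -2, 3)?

The plane through P with normal n = (a, b, c) satisfies n·(r - P) = 0,
i.e. ax + by + cz = a·x₀ + b·y₀ + c·z₀.
d = 1·5 + 0·(-2) + 0·3
  = 5 + 0 + 0
  = 5
Equation: x = 5

x = 5


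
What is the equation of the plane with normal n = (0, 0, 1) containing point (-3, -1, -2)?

The plane through P with normal n = (a, b, c) satisfies n·(r - P) = 0,
i.e. ax + by + cz = a·x₀ + b·y₀ + c·z₀.
d = 0·(-3) + 0·(-1) + 1·(-2)
  = 0 + 0 - 2
  = -2
Equation: z = -2

z = -2


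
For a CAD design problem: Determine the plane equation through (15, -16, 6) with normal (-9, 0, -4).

The plane through P with normal n = (a, b, c) satisfies n·(r - P) = 0,
i.e. ax + by + cz = a·x₀ + b·y₀ + c·z₀.
d = (-9)·15 + 0·(-16) + (-4)·6
  = -135 + 0 - 24
  = -159
Equation: -9x - 4z = -159

-9x - 4z = -159


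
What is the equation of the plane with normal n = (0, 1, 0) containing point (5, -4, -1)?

The plane through P with normal n = (a, b, c) satisfies n·(r - P) = 0,
i.e. ax + by + cz = a·x₀ + b·y₀ + c·z₀.
d = 0·5 + 1·(-4) + 0·(-1)
  = 0 - 4 + 0
  = -4
Equation: y = -4

y = -4


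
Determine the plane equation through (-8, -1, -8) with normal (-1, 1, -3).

The plane through P with normal n = (a, b, c) satisfies n·(r - P) = 0,
i.e. ax + by + cz = a·x₀ + b·y₀ + c·z₀.
d = (-1)·(-8) + 1·(-1) + (-3)·(-8)
  = 8 - 1 + 24
  = 31
Equation: -x + y - 3z = 31

-x + y - 3z = 31


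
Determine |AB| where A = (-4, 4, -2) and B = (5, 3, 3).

d = √[(x₂-x₁)² + (y₂-y₁)² + (z₂-z₁)²]
  = √[9² + (-1)² + 5²]
  = √[81 + 1 + 25]
  = √107
  ≈ 10.34

10.34


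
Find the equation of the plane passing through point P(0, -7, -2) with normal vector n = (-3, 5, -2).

The plane through P with normal n = (a, b, c) satisfies n·(r - P) = 0,
i.e. ax + by + cz = a·x₀ + b·y₀ + c·z₀.
d = (-3)·0 + 5·(-7) + (-2)·(-2)
  = 0 - 35 + 4
  = -31
Equation: -3x + 5y - 2z = -31

-3x + 5y - 2z = -31


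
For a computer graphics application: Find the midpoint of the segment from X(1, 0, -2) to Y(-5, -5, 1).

M = ((x₁+x₂)/2, (y₁+y₂)/2, (z₁+z₂)/2)
  = ((1 - 5)/2, (0 - 5)/2, (-2 + 1)/2)
  = (-4/2, -5/2, -1/2)
  = (-2, -2.5, -0.5)

(-2, -2.5, -0.5)


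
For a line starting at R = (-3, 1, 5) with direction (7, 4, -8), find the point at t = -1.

P(t) = R + t·d
  = (-3 + 7·(-1), 1 + 4·(-1), 5 + (-8)·(-1))
  = (-3 - 7, 1 - 4, 5 + 8)
  = (-10, -3, 13)

(-10, -3, 13)


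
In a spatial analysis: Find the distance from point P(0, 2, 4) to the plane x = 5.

distance = |a·x₀ + b·y₀ + c·z₀ - d| / √(a² + b² + c²)
  = |1·0 + 0·2 + 0·4 - 5| / √(1² + 0² + 0²)
  = |0 + 0 + 0 - 5| / √(1 + 0 + 0)
  = |-5| / √1
  = 5 / 1
  ≈ 5

5


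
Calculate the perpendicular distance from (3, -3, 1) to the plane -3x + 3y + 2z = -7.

distance = |a·x₀ + b·y₀ + c·z₀ - d| / √(a² + b² + c²)
  = |(-3)·3 + 3·(-3) + 2·1 - (-7)| / √((-3)² + 3² + 2²)
  = |-9 - 9 + 2 + 7| / √(9 + 9 + 4)
  = |-9| / √22
  = 9 / 4.69
  ≈ 1.919

1.919


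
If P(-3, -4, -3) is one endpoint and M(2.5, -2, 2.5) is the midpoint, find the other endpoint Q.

Q = 2M - P
  = (2·2.5 - (-3), 2·(-2) - (-4), 2·2.5 - (-3))
  = (5 + 3, -4 + 4, 5 + 3)
  = (8, 0, 8)

(8, 0, 8)


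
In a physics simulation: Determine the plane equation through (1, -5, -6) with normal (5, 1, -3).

The plane through P with normal n = (a, b, c) satisfies n·(r - P) = 0,
i.e. ax + by + cz = a·x₀ + b·y₀ + c·z₀.
d = 5·1 + 1·(-5) + (-3)·(-6)
  = 5 - 5 + 18
  = 18
Equation: 5x + y - 3z = 18

5x + y - 3z = 18


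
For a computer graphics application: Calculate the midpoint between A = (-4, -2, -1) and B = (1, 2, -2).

M = ((x₁+x₂)/2, (y₁+y₂)/2, (z₁+z₂)/2)
  = ((-4 + 1)/2, (-2 + 2)/2, (-1 - 2)/2)
  = (-3/2, 0/2, -3/2)
  = (-1.5, 0, -1.5)

(-1.5, 0, -1.5)


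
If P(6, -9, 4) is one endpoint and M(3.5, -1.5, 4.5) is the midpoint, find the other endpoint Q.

Q = 2M - P
  = (2·3.5 - 6, 2·(-1.5) - (-9), 2·4.5 - 4)
  = (7 - 6, -3 + 9, 9 - 4)
  = (1, 6, 5)

(1, 6, 5)


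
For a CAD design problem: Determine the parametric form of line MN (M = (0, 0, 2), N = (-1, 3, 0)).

Direction vector d = N - M = (-1 + 0, 3 + 0, 0 - 2) = (-1, 3, -2)
Parametric form r = M + t·d:
x = 0 - t, y = 0 + 3t, z = 2 - 2t

x = 0 - t, y = 0 + 3t, z = 2 - 2t


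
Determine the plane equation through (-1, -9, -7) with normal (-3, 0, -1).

The plane through P with normal n = (a, b, c) satisfies n·(r - P) = 0,
i.e. ax + by + cz = a·x₀ + b·y₀ + c·z₀.
d = (-3)·(-1) + 0·(-9) + (-1)·(-7)
  = 3 + 0 + 7
  = 10
Equation: -3x - z = 10

-3x - z = 10


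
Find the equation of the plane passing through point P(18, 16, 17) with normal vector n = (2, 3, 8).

The plane through P with normal n = (a, b, c) satisfies n·(r - P) = 0,
i.e. ax + by + cz = a·x₀ + b·y₀ + c·z₀.
d = 2·18 + 3·16 + 8·17
  = 36 + 48 + 136
  = 220
Equation: 2x + 3y + 8z = 220

2x + 3y + 8z = 220


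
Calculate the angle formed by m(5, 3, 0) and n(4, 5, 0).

m·n = 5·4 + 3·5 + 0·0 = 20 + 15 + 0 = 35
|m| = √(5² + 3² + 0²) = √34 ≈ 5.831
|n| = √(4² + 5² + 0²) = √41 ≈ 6.403
cos θ = (m·n)/(|m||n|) = 35/(5.831·6.403) ≈ 0.9374
θ = arccos(0.9374) ≈ 20.38°

20.38°


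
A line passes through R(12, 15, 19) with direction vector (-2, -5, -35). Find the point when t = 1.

P(t) = R + t·d
  = (12 + (-2)·1, 15 + (-5)·1, 19 + (-35)·1)
  = (12 - 2, 15 - 5, 19 - 35)
  = (10, 10, -16)

(10, 10, -16)


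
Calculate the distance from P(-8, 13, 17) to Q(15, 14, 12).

d = √[(x₂-x₁)² + (y₂-y₁)² + (z₂-z₁)²]
  = √[23² + 1² + (-5)²]
  = √[529 + 1 + 25]
  = √555
  ≈ 23.56

23.56


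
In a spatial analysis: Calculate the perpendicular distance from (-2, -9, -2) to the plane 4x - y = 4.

distance = |a·x₀ + b·y₀ + c·z₀ - d| / √(a² + b² + c²)
  = |4·(-2) + (-1)·(-9) + 0·(-2) - 4| / √(4² + (-1)² + 0²)
  = |-8 + 9 + 0 - 4| / √(16 + 1 + 0)
  = |-3| / √17
  = 3 / 4.123
  ≈ 0.7276

0.7276


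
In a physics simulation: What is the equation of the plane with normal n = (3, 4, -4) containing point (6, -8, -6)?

The plane through P with normal n = (a, b, c) satisfies n·(r - P) = 0,
i.e. ax + by + cz = a·x₀ + b·y₀ + c·z₀.
d = 3·6 + 4·(-8) + (-4)·(-6)
  = 18 - 32 + 24
  = 10
Equation: 3x + 4y - 4z = 10

3x + 4y - 4z = 10


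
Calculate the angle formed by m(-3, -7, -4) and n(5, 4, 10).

m·n = (-3)·5 + (-7)·4 + (-4)·10 = -15 - 28 - 40 = -83
|m| = √((-3)² + (-7)² + (-4)²) = √74 ≈ 8.602
|n| = √(5² + 4² + 10²) = √141 ≈ 11.87
cos θ = (m·n)/(|m||n|) = -83/(8.602·11.87) ≈ -0.8126
θ = arccos(-0.8126) ≈ 144.3°

144.3°


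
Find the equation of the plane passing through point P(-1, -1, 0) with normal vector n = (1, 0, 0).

The plane through P with normal n = (a, b, c) satisfies n·(r - P) = 0,
i.e. ax + by + cz = a·x₀ + b·y₀ + c·z₀.
d = 1·(-1) + 0·(-1) + 0·0
  = -1 + 0 + 0
  = -1
Equation: x = -1

x = -1


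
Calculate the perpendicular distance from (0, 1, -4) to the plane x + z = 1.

distance = |a·x₀ + b·y₀ + c·z₀ - d| / √(a² + b² + c²)
  = |1·0 + 0·1 + 1·(-4) - 1| / √(1² + 0² + 1²)
  = |0 + 0 - 4 - 1| / √(1 + 0 + 1)
  = |-5| / √2
  = 5 / 1.414
  ≈ 3.536

3.536


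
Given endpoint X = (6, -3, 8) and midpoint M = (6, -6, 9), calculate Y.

Y = 2M - X
  = (2·6 - 6, 2·(-6) - (-3), 2·9 - 8)
  = (12 - 6, -12 + 3, 18 - 8)
  = (6, -9, 10)

(6, -9, 10)


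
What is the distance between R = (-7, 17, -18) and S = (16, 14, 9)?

d = √[(x₂-x₁)² + (y₂-y₁)² + (z₂-z₁)²]
  = √[23² + (-3)² + 27²]
  = √[529 + 9 + 729]
  = √1267
  ≈ 35.59

35.59


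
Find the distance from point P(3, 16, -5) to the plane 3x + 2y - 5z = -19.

distance = |a·x₀ + b·y₀ + c·z₀ - d| / √(a² + b² + c²)
  = |3·3 + 2·16 + (-5)·(-5) - (-19)| / √(3² + 2² + (-5)²)
  = |9 + 32 + 25 + 19| / √(9 + 4 + 25)
  = |85| / √38
  = 85 / 6.164
  ≈ 13.79

13.79


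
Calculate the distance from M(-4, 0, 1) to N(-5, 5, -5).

d = √[(x₂-x₁)² + (y₂-y₁)² + (z₂-z₁)²]
  = √[(-1)² + 5² + (-6)²]
  = √[1 + 25 + 36]
  = √62
  ≈ 7.874

7.874


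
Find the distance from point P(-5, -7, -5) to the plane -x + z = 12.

distance = |a·x₀ + b·y₀ + c·z₀ - d| / √(a² + b² + c²)
  = |(-1)·(-5) + 0·(-7) + 1·(-5) - 12| / √((-1)² + 0² + 1²)
  = |5 + 0 - 5 - 12| / √(1 + 0 + 1)
  = |-12| / √2
  = 12 / 1.414
  ≈ 8.485

8.485


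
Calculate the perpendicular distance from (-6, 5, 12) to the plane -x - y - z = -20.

distance = |a·x₀ + b·y₀ + c·z₀ - d| / √(a² + b² + c²)
  = |(-1)·(-6) + (-1)·5 + (-1)·12 - (-20)| / √((-1)² + (-1)² + (-1)²)
  = |6 - 5 - 12 + 20| / √(1 + 1 + 1)
  = |9| / √3
  = 9 / 1.732
  ≈ 5.196

5.196


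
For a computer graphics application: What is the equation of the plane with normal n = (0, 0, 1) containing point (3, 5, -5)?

The plane through P with normal n = (a, b, c) satisfies n·(r - P) = 0,
i.e. ax + by + cz = a·x₀ + b·y₀ + c·z₀.
d = 0·3 + 0·5 + 1·(-5)
  = 0 + 0 - 5
  = -5
Equation: z = -5

z = -5


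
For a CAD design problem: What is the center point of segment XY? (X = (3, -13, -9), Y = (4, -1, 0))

M = ((x₁+x₂)/2, (y₁+y₂)/2, (z₁+z₂)/2)
  = ((3 + 4)/2, (-13 - 1)/2, (-9 + 0)/2)
  = (7/2, -14/2, -9/2)
  = (3.5, -7, -4.5)

(3.5, -7, -4.5)


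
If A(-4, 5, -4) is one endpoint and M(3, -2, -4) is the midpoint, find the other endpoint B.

B = 2M - A
  = (2·3 - (-4), 2·(-2) - 5, 2·(-4) - (-4))
  = (6 + 4, -4 - 5, -8 + 4)
  = (10, -9, -4)

(10, -9, -4)


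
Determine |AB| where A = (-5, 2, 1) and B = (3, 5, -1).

d = √[(x₂-x₁)² + (y₂-y₁)² + (z₂-z₁)²]
  = √[8² + 3² + (-2)²]
  = √[64 + 9 + 4]
  = √77
  ≈ 8.775

8.775


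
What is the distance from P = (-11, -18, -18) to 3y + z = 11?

distance = |a·x₀ + b·y₀ + c·z₀ - d| / √(a² + b² + c²)
  = |0·(-11) + 3·(-18) + 1·(-18) - 11| / √(0² + 3² + 1²)
  = |0 - 54 - 18 - 11| / √(0 + 9 + 1)
  = |-83| / √10
  = 83 / 3.162
  ≈ 26.25

26.25


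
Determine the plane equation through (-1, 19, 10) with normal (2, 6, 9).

The plane through P with normal n = (a, b, c) satisfies n·(r - P) = 0,
i.e. ax + by + cz = a·x₀ + b·y₀ + c·z₀.
d = 2·(-1) + 6·19 + 9·10
  = -2 + 114 + 90
  = 202
Equation: 2x + 6y + 9z = 202

2x + 6y + 9z = 202


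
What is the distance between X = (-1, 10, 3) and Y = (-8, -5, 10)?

d = √[(x₂-x₁)² + (y₂-y₁)² + (z₂-z₁)²]
  = √[(-7)² + (-15)² + 7²]
  = √[49 + 225 + 49]
  = √323
  ≈ 17.97

17.97


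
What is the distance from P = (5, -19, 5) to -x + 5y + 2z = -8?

distance = |a·x₀ + b·y₀ + c·z₀ - d| / √(a² + b² + c²)
  = |(-1)·5 + 5·(-19) + 2·5 - (-8)| / √((-1)² + 5² + 2²)
  = |-5 - 95 + 10 + 8| / √(1 + 25 + 4)
  = |-82| / √30
  = 82 / 5.477
  ≈ 14.97

14.97


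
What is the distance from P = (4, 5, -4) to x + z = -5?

distance = |a·x₀ + b·y₀ + c·z₀ - d| / √(a² + b² + c²)
  = |1·4 + 0·5 + 1·(-4) - (-5)| / √(1² + 0² + 1²)
  = |4 + 0 - 4 + 5| / √(1 + 0 + 1)
  = |5| / √2
  = 5 / 1.414
  ≈ 3.536

3.536


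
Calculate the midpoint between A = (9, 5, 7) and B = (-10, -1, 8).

M = ((x₁+x₂)/2, (y₁+y₂)/2, (z₁+z₂)/2)
  = ((9 - 10)/2, (5 - 1)/2, (7 + 8)/2)
  = (-1/2, 4/2, 15/2)
  = (-0.5, 2, 7.5)

(-0.5, 2, 7.5)


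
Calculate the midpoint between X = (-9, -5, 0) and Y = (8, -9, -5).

M = ((x₁+x₂)/2, (y₁+y₂)/2, (z₁+z₂)/2)
  = ((-9 + 8)/2, (-5 - 9)/2, (0 - 5)/2)
  = (-1/2, -14/2, -5/2)
  = (-0.5, -7, -2.5)

(-0.5, -7, -2.5)


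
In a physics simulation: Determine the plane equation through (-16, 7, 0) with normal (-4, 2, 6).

The plane through P with normal n = (a, b, c) satisfies n·(r - P) = 0,
i.e. ax + by + cz = a·x₀ + b·y₀ + c·z₀.
d = (-4)·(-16) + 2·7 + 6·0
  = 64 + 14 + 0
  = 78
Equation: -4x + 2y + 6z = 78

-4x + 2y + 6z = 78


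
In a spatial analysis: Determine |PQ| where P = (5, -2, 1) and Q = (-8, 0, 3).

d = √[(x₂-x₁)² + (y₂-y₁)² + (z₂-z₁)²]
  = √[(-13)² + 2² + 2²]
  = √[169 + 4 + 4]
  = √177
  ≈ 13.3

13.3


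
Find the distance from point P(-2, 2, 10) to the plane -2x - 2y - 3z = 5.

distance = |a·x₀ + b·y₀ + c·z₀ - d| / √(a² + b² + c²)
  = |(-2)·(-2) + (-2)·2 + (-3)·10 - 5| / √((-2)² + (-2)² + (-3)²)
  = |4 - 4 - 30 - 5| / √(4 + 4 + 9)
  = |-35| / √17
  = 35 / 4.123
  ≈ 8.489

8.489


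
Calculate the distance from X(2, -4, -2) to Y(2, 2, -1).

d = √[(x₂-x₁)² + (y₂-y₁)² + (z₂-z₁)²]
  = √[0² + 6² + 1²]
  = √[0 + 36 + 1]
  = √37
  ≈ 6.083

6.083


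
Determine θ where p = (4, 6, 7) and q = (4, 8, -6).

p·q = 4·4 + 6·8 + 7·(-6) = 16 + 48 - 42 = 22
|p| = √(4² + 6² + 7²) = √101 ≈ 10.05
|q| = √(4² + 8² + (-6)²) = √116 ≈ 10.77
cos θ = (p·q)/(|p||q|) = 22/(10.05·10.77) ≈ 0.2033
θ = arccos(0.2033) ≈ 78.27°

78.27°


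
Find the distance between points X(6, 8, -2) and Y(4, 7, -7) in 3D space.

d = √[(x₂-x₁)² + (y₂-y₁)² + (z₂-z₁)²]
  = √[(-2)² + (-1)² + (-5)²]
  = √[4 + 1 + 25]
  = √30
  ≈ 5.477

5.477


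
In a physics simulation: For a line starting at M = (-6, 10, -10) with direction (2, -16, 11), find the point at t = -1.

P(t) = M + t·d
  = (-6 + 2·(-1), 10 + (-16)·(-1), -10 + 11·(-1))
  = (-6 - 2, 10 + 16, -10 - 11)
  = (-8, 26, -21)

(-8, 26, -21)


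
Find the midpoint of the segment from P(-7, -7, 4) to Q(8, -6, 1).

M = ((x₁+x₂)/2, (y₁+y₂)/2, (z₁+z₂)/2)
  = ((-7 + 8)/2, (-7 - 6)/2, (4 + 1)/2)
  = (1/2, -13/2, 5/2)
  = (0.5, -6.5, 2.5)

(0.5, -6.5, 2.5)


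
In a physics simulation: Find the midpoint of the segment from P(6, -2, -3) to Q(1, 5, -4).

M = ((x₁+x₂)/2, (y₁+y₂)/2, (z₁+z₂)/2)
  = ((6 + 1)/2, (-2 + 5)/2, (-3 - 4)/2)
  = (7/2, 3/2, -7/2)
  = (3.5, 1.5, -3.5)

(3.5, 1.5, -3.5)


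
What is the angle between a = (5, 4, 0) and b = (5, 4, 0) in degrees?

a·b = 5·5 + 4·4 + 0·0 = 25 + 16 + 0 = 41
|a| = √(5² + 4² + 0²) = √41 ≈ 6.403
|b| = √(5² + 4² + 0²) = √41 ≈ 6.403
cos θ = (a·b)/(|a||b|) = 41/(6.403·6.403) ≈ 1
θ = arccos(1) ≈ 0°

0°


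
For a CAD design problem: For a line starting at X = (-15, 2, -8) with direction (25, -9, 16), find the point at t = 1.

P(t) = X + t·d
  = (-15 + 25·1, 2 + (-9)·1, -8 + 16·1)
  = (-15 + 25, 2 - 9, -8 + 16)
  = (10, -7, 8)

(10, -7, 8)


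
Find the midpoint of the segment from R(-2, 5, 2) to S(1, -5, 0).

M = ((x₁+x₂)/2, (y₁+y₂)/2, (z₁+z₂)/2)
  = ((-2 + 1)/2, (5 - 5)/2, (2 + 0)/2)
  = (-1/2, 0/2, 2/2)
  = (-0.5, 0, 1)

(-0.5, 0, 1)


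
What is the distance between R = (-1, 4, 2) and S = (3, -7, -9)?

d = √[(x₂-x₁)² + (y₂-y₁)² + (z₂-z₁)²]
  = √[4² + (-11)² + (-11)²]
  = √[16 + 121 + 121]
  = √258
  ≈ 16.06

16.06


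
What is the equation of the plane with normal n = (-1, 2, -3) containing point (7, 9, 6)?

The plane through P with normal n = (a, b, c) satisfies n·(r - P) = 0,
i.e. ax + by + cz = a·x₀ + b·y₀ + c·z₀.
d = (-1)·7 + 2·9 + (-3)·6
  = -7 + 18 - 18
  = -7
Equation: -x + 2y - 3z = -7

-x + 2y - 3z = -7


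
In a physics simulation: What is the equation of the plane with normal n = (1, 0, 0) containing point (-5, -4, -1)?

The plane through P with normal n = (a, b, c) satisfies n·(r - P) = 0,
i.e. ax + by + cz = a·x₀ + b·y₀ + c·z₀.
d = 1·(-5) + 0·(-4) + 0·(-1)
  = -5 + 0 + 0
  = -5
Equation: x = -5

x = -5


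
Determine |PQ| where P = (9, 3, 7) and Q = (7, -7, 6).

d = √[(x₂-x₁)² + (y₂-y₁)² + (z₂-z₁)²]
  = √[(-2)² + (-10)² + (-1)²]
  = √[4 + 100 + 1]
  = √105
  ≈ 10.25

10.25


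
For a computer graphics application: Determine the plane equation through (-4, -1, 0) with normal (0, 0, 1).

The plane through P with normal n = (a, b, c) satisfies n·(r - P) = 0,
i.e. ax + by + cz = a·x₀ + b·y₀ + c·z₀.
d = 0·(-4) + 0·(-1) + 1·0
  = 0 + 0 + 0
  = 0
Equation: z = 0

z = 0


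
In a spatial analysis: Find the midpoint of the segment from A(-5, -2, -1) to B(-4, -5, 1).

M = ((x₁+x₂)/2, (y₁+y₂)/2, (z₁+z₂)/2)
  = ((-5 - 4)/2, (-2 - 5)/2, (-1 + 1)/2)
  = (-9/2, -7/2, 0/2)
  = (-4.5, -3.5, 0)

(-4.5, -3.5, 0)


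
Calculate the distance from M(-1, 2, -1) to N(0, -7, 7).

d = √[(x₂-x₁)² + (y₂-y₁)² + (z₂-z₁)²]
  = √[1² + (-9)² + 8²]
  = √[1 + 81 + 64]
  = √146
  ≈ 12.08

12.08


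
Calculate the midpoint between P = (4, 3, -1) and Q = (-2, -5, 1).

M = ((x₁+x₂)/2, (y₁+y₂)/2, (z₁+z₂)/2)
  = ((4 - 2)/2, (3 - 5)/2, (-1 + 1)/2)
  = (2/2, -2/2, 0/2)
  = (1, -1, 0)

(1, -1, 0)


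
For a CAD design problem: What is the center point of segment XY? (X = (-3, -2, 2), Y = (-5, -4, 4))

M = ((x₁+x₂)/2, (y₁+y₂)/2, (z₁+z₂)/2)
  = ((-3 - 5)/2, (-2 - 4)/2, (2 + 4)/2)
  = (-8/2, -6/2, 6/2)
  = (-4, -3, 3)

(-4, -3, 3)


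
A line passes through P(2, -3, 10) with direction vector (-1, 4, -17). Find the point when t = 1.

P(t) = P + t·d
  = (2 + (-1)·1, -3 + 4·1, 10 + (-17)·1)
  = (2 - 1, -3 + 4, 10 - 17)
  = (1, 1, -7)

(1, 1, -7)


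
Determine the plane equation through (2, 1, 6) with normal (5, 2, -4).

The plane through P with normal n = (a, b, c) satisfies n·(r - P) = 0,
i.e. ax + by + cz = a·x₀ + b·y₀ + c·z₀.
d = 5·2 + 2·1 + (-4)·6
  = 10 + 2 - 24
  = -12
Equation: 5x + 2y - 4z = -12

5x + 2y - 4z = -12


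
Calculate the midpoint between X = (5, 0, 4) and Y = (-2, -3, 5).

M = ((x₁+x₂)/2, (y₁+y₂)/2, (z₁+z₂)/2)
  = ((5 - 2)/2, (0 - 3)/2, (4 + 5)/2)
  = (3/2, -3/2, 9/2)
  = (1.5, -1.5, 4.5)

(1.5, -1.5, 4.5)


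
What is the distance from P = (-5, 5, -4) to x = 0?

distance = |a·x₀ + b·y₀ + c·z₀ - d| / √(a² + b² + c²)
  = |1·(-5) + 0·5 + 0·(-4) - 0| / √(1² + 0² + 0²)
  = |-5 + 0 + 0 + 0| / √(1 + 0 + 0)
  = |-5| / √1
  = 5 / 1
  ≈ 5

5


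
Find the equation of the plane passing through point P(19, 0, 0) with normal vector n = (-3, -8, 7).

The plane through P with normal n = (a, b, c) satisfies n·(r - P) = 0,
i.e. ax + by + cz = a·x₀ + b·y₀ + c·z₀.
d = (-3)·19 + (-8)·0 + 7·0
  = -57 + 0 + 0
  = -57
Equation: -3x - 8y + 7z = -57

-3x - 8y + 7z = -57


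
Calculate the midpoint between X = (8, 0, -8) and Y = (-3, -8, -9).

M = ((x₁+x₂)/2, (y₁+y₂)/2, (z₁+z₂)/2)
  = ((8 - 3)/2, (0 - 8)/2, (-8 - 9)/2)
  = (5/2, -8/2, -17/2)
  = (2.5, -4, -8.5)

(2.5, -4, -8.5)


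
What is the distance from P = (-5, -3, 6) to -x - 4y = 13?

distance = |a·x₀ + b·y₀ + c·z₀ - d| / √(a² + b² + c²)
  = |(-1)·(-5) + (-4)·(-3) + 0·6 - 13| / √((-1)² + (-4)² + 0²)
  = |5 + 12 + 0 - 13| / √(1 + 16 + 0)
  = |4| / √17
  = 4 / 4.123
  ≈ 0.9701

0.9701


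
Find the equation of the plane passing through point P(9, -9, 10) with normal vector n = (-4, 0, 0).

The plane through P with normal n = (a, b, c) satisfies n·(r - P) = 0,
i.e. ax + by + cz = a·x₀ + b·y₀ + c·z₀.
d = (-4)·9 + 0·(-9) + 0·10
  = -36 + 0 + 0
  = -36
Equation: -4x = -36

-4x = -36


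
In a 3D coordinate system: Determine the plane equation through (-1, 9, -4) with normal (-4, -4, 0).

The plane through P with normal n = (a, b, c) satisfies n·(r - P) = 0,
i.e. ax + by + cz = a·x₀ + b·y₀ + c·z₀.
d = (-4)·(-1) + (-4)·9 + 0·(-4)
  = 4 - 36 + 0
  = -32
Equation: -4x - 4y = -32

-4x - 4y = -32


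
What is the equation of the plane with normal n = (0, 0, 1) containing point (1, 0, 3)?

The plane through P with normal n = (a, b, c) satisfies n·(r - P) = 0,
i.e. ax + by + cz = a·x₀ + b·y₀ + c·z₀.
d = 0·1 + 0·0 + 1·3
  = 0 + 0 + 3
  = 3
Equation: z = 3

z = 3


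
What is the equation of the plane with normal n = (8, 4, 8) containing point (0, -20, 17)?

The plane through P with normal n = (a, b, c) satisfies n·(r - P) = 0,
i.e. ax + by + cz = a·x₀ + b·y₀ + c·z₀.
d = 8·0 + 4·(-20) + 8·17
  = 0 - 80 + 136
  = 56
Equation: 8x + 4y + 8z = 56

8x + 4y + 8z = 56


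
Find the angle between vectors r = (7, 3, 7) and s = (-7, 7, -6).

r·s = 7·(-7) + 3·7 + 7·(-6) = -49 + 21 - 42 = -70
|r| = √(7² + 3² + 7²) = √107 ≈ 10.34
|s| = √((-7)² + 7² + (-6)²) = √134 ≈ 11.58
cos θ = (r·s)/(|r||s|) = -70/(10.34·11.58) ≈ -0.5846
θ = arccos(-0.5846) ≈ 125.8°

125.8°


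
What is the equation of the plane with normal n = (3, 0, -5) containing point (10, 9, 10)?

The plane through P with normal n = (a, b, c) satisfies n·(r - P) = 0,
i.e. ax + by + cz = a·x₀ + b·y₀ + c·z₀.
d = 3·10 + 0·9 + (-5)·10
  = 30 + 0 - 50
  = -20
Equation: 3x - 5z = -20

3x - 5z = -20


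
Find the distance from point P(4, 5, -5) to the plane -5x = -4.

distance = |a·x₀ + b·y₀ + c·z₀ - d| / √(a² + b² + c²)
  = |(-5)·4 + 0·5 + 0·(-5) - (-4)| / √((-5)² + 0² + 0²)
  = |-20 + 0 + 0 + 4| / √(25 + 0 + 0)
  = |-16| / √25
  = 16 / 5
  ≈ 3.2

3.2


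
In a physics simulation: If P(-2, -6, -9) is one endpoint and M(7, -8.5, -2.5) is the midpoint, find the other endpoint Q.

Q = 2M - P
  = (2·7 - (-2), 2·(-8.5) - (-6), 2·(-2.5) - (-9))
  = (14 + 2, -17 + 6, -5 + 9)
  = (16, -11, 4)

(16, -11, 4)


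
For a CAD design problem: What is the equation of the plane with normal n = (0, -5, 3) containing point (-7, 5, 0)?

The plane through P with normal n = (a, b, c) satisfies n·(r - P) = 0,
i.e. ax + by + cz = a·x₀ + b·y₀ + c·z₀.
d = 0·(-7) + (-5)·5 + 3·0
  = 0 - 25 + 0
  = -25
Equation: -5y + 3z = -25

-5y + 3z = -25


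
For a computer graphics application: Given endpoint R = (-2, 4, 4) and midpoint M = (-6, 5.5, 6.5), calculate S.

S = 2M - R
  = (2·(-6) - (-2), 2·5.5 - 4, 2·6.5 - 4)
  = (-12 + 2, 11 - 4, 13 - 4)
  = (-10, 7, 9)

(-10, 7, 9)


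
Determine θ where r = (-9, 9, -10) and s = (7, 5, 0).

r·s = (-9)·7 + 9·5 + (-10)·0 = -63 + 45 + 0 = -18
|r| = √((-9)² + 9² + (-10)²) = √262 ≈ 16.19
|s| = √(7² + 5² + 0²) = √74 ≈ 8.602
cos θ = (r·s)/(|r||s|) = -18/(16.19·8.602) ≈ -0.1293
θ = arccos(-0.1293) ≈ 97.43°

97.43°


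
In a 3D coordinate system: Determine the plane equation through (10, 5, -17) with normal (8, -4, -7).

The plane through P with normal n = (a, b, c) satisfies n·(r - P) = 0,
i.e. ax + by + cz = a·x₀ + b·y₀ + c·z₀.
d = 8·10 + (-4)·5 + (-7)·(-17)
  = 80 - 20 + 119
  = 179
Equation: 8x - 4y - 7z = 179

8x - 4y - 7z = 179


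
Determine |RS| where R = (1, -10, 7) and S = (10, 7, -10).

d = √[(x₂-x₁)² + (y₂-y₁)² + (z₂-z₁)²]
  = √[9² + 17² + (-17)²]
  = √[81 + 289 + 289]
  = √659
  ≈ 25.67

25.67


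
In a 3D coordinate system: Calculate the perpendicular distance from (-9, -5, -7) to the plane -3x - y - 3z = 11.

distance = |a·x₀ + b·y₀ + c·z₀ - d| / √(a² + b² + c²)
  = |(-3)·(-9) + (-1)·(-5) + (-3)·(-7) - 11| / √((-3)² + (-1)² + (-3)²)
  = |27 + 5 + 21 - 11| / √(9 + 1 + 9)
  = |42| / √19
  = 42 / 4.359
  ≈ 9.635

9.635


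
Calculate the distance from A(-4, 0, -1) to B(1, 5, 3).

d = √[(x₂-x₁)² + (y₂-y₁)² + (z₂-z₁)²]
  = √[5² + 5² + 4²]
  = √[25 + 25 + 16]
  = √66
  ≈ 8.124

8.124


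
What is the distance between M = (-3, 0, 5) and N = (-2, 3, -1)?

d = √[(x₂-x₁)² + (y₂-y₁)² + (z₂-z₁)²]
  = √[1² + 3² + (-6)²]
  = √[1 + 9 + 36]
  = √46
  ≈ 6.782

6.782


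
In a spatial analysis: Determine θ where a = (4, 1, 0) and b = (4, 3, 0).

a·b = 4·4 + 1·3 + 0·0 = 16 + 3 + 0 = 19
|a| = √(4² + 1² + 0²) = √17 ≈ 4.123
|b| = √(4² + 3² + 0²) = √25 ≈ 5
cos θ = (a·b)/(|a||b|) = 19/(4.123·5) ≈ 0.9216
θ = arccos(0.9216) ≈ 22.83°

22.83°


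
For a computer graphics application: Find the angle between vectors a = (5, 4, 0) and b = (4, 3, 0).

a·b = 5·4 + 4·3 + 0·0 = 20 + 12 + 0 = 32
|a| = √(5² + 4² + 0²) = √41 ≈ 6.403
|b| = √(4² + 3² + 0²) = √25 ≈ 5
cos θ = (a·b)/(|a||b|) = 32/(6.403·5) ≈ 0.9995
θ = arccos(0.9995) ≈ 1.79°

1.79°


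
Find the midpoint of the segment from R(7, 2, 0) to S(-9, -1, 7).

M = ((x₁+x₂)/2, (y₁+y₂)/2, (z₁+z₂)/2)
  = ((7 - 9)/2, (2 - 1)/2, (0 + 7)/2)
  = (-2/2, 1/2, 7/2)
  = (-1, 0.5, 3.5)

(-1, 0.5, 3.5)


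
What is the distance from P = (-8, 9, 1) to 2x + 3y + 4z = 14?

distance = |a·x₀ + b·y₀ + c·z₀ - d| / √(a² + b² + c²)
  = |2·(-8) + 3·9 + 4·1 - 14| / √(2² + 3² + 4²)
  = |-16 + 27 + 4 - 14| / √(4 + 9 + 16)
  = |1| / √29
  = 1 / 5.385
  ≈ 0.1857

0.1857
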